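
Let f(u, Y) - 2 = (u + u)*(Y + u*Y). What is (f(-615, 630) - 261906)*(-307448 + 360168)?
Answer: 25069767413120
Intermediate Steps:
f(u, Y) = 2 + 2*u*(Y + Y*u) (f(u, Y) = 2 + (u + u)*(Y + u*Y) = 2 + (2*u)*(Y + Y*u) = 2 + 2*u*(Y + Y*u))
(f(-615, 630) - 261906)*(-307448 + 360168) = ((2 + 2*630*(-615) + 2*630*(-615)²) - 261906)*(-307448 + 360168) = ((2 - 774900 + 2*630*378225) - 261906)*52720 = ((2 - 774900 + 476563500) - 261906)*52720 = (475788602 - 261906)*52720 = 475526696*52720 = 25069767413120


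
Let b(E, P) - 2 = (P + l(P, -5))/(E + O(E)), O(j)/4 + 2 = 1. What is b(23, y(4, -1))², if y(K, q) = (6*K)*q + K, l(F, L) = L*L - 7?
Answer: 1296/361 ≈ 3.5900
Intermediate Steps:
l(F, L) = -7 + L² (l(F, L) = L² - 7 = -7 + L²)
O(j) = -4 (O(j) = -8 + 4*1 = -8 + 4 = -4)
y(K, q) = K + 6*K*q (y(K, q) = 6*K*q + K = K + 6*K*q)
b(E, P) = 2 + (18 + P)/(-4 + E) (b(E, P) = 2 + (P + (-7 + (-5)²))/(E - 4) = 2 + (P + (-7 + 25))/(-4 + E) = 2 + (P + 18)/(-4 + E) = 2 + (18 + P)/(-4 + E))
b(23, y(4, -1))² = ((10 + 4*(1 + 6*(-1)) + 2*23)/(-4 + 23))² = ((10 + 4*(1 - 6) + 46)/19)² = ((10 + 4*(-5) + 46)/19)² = ((10 - 20 + 46)/19)² = ((1/19)*36)² = (36/19)² = 1296/361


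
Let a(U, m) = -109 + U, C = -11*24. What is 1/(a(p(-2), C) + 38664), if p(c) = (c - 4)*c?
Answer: 1/38567 ≈ 2.5929e-5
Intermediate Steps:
p(c) = c*(-4 + c) (p(c) = (-4 + c)*c = c*(-4 + c))
C = -264
1/(a(p(-2), C) + 38664) = 1/((-109 - 2*(-4 - 2)) + 38664) = 1/((-109 - 2*(-6)) + 38664) = 1/((-109 + 12) + 38664) = 1/(-97 + 38664) = 1/38567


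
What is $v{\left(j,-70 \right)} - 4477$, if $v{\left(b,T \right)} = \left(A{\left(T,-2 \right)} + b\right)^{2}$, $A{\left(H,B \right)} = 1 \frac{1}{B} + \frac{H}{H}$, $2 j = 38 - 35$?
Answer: $-4473$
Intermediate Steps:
$j = \frac{3}{2}$ ($j = \frac{38 - 35}{2} = \frac{1}{2} \cdot 3 = \frac{3}{2} \approx 1.5$)
$A{\left(H,B \right)} = 1 + \frac{1}{B}$ ($A{\left(H,B \right)} = \frac{1}{B} + 1 = 1 + \frac{1}{B}$)
$v{\left(b,T \right)} = \left(\frac{1}{2} + b\right)^{2}$ ($v{\left(b,T \right)} = \left(\frac{1 - 2}{-2} + b\right)^{2} = \left(\left(- \frac{1}{2}\right) \left(-1\right) + b\right)^{2} = \left(\frac{1}{2} + b\right)^{2}$)
$v{\left(j,-70 \right)} - 4477 = \frac{\left(1 + 2 \cdot \frac{3}{2}\right)^{2}}{4} - 4477 = \frac{\left(1 + 3\right)^{2}}{4} - 4477 = \frac{4^{2}}{4} - 4477 = \frac{1}{4} \cdot 16 - 4477 = 4 - 4477 = -4473$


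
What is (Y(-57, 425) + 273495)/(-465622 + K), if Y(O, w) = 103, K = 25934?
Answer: -8047/12932 ≈ -0.62226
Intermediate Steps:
(Y(-57, 425) + 273495)/(-465622 + K) = (103 + 273495)/(-465622 + 25934) = 273598/(-439688) = 273598*(-1/439688) = -8047/12932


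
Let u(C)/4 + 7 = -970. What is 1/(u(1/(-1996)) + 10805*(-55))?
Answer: -1/598183 ≈ -1.6717e-6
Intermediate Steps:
u(C) = -3908 (u(C) = -28 + 4*(-970) = -28 - 3880 = -3908)
1/(u(1/(-1996)) + 10805*(-55)) = 1/(-3908 + 10805*(-55)) = 1/(-3908 - 594275) = 1/(-598183) = -1/598183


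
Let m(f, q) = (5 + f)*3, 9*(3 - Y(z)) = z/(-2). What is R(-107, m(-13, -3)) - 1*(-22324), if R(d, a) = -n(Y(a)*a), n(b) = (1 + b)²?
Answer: 20803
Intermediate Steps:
Y(z) = 3 + z/18 (Y(z) = 3 - z/(9*(-2)) = 3 - z*(-1)/(9*2) = 3 - (-1)*z/18 = 3 + z/18)
m(f, q) = 15 + 3*f
R(d, a) = -(1 + a*(3 + a/18))² (R(d, a) = -(1 + (3 + a/18)*a)² = -(1 + a*(3 + a/18))²)
R(-107, m(-13, -3)) - 1*(-22324) = -(18 + (15 + 3*(-13))*(54 + (15 + 3*(-13))))²/324 - 1*(-22324) = -(18 + (15 - 39)*(54 + (15 - 39)))²/324 + 22324 = -(18 - 24*(54 - 24))²/324 + 22324 = -(18 - 24*30)²/324 + 22324 = -(18 - 720)²/324 + 22324 = -1/324*(-702)² + 22324 = -1/324*492804 + 22324 = -1521 + 22324 = 20803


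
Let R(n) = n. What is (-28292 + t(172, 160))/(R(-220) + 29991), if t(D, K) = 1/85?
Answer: -2404819/2530535 ≈ -0.95032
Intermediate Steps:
t(D, K) = 1/85
(-28292 + t(172, 160))/(R(-220) + 29991) = (-28292 + 1/85)/(-220 + 29991) = -2404819/85/29771 = -2404819/85*1/29771 = -2404819/2530535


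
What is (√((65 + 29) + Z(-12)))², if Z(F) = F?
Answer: 82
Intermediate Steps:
(√((65 + 29) + Z(-12)))² = (√((65 + 29) - 12))² = (√(94 - 12))² = (√82)² = 82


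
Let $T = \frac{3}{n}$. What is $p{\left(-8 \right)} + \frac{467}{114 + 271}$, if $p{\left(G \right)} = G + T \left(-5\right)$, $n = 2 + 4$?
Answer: $- \frac{7151}{770} \approx -9.287$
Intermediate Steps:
$n = 6$
$T = \frac{1}{2}$ ($T = \frac{3}{6} = 3 \cdot \frac{1}{6} = \frac{1}{2} \approx 0.5$)
$p{\left(G \right)} = - \frac{5}{2} + G$ ($p{\left(G \right)} = G + \frac{1}{2} \left(-5\right) = G - \frac{5}{2} = - \frac{5}{2} + G$)
$p{\left(-8 \right)} + \frac{467}{114 + 271} = \left(- \frac{5}{2} - 8\right) + \frac{467}{114 + 271} = - \frac{21}{2} + \frac{467}{385} = - \frac{7151}{770}$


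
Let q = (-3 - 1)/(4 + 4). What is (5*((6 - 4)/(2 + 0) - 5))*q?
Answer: 10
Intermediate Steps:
q = -1/2 (q = -4/8 = (1/8)*(-4) = -1/2 ≈ -0.50000)
(5*((6 - 4)/(2 + 0) - 5))*q = (5*((6 - 4)/(2 + 0) - 5))*(-1/2) = (5*(2/2 - 5))*(-1/2) = (5*(2*(1/2) - 5))*(-1/2) = (5*(1 - 5))*(-1/2) = (5*(-4))*(-1/2) = -20*(-1/2) = 10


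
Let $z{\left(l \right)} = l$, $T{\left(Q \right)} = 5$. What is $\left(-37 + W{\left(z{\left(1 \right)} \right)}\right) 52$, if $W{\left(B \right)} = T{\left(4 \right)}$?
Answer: $-1664$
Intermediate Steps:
$W{\left(B \right)} = 5$
$\left(-37 + W{\left(z{\left(1 \right)} \right)}\right) 52 = \left(-37 + 5\right) 52 = \left(-32\right) 52 = -1664$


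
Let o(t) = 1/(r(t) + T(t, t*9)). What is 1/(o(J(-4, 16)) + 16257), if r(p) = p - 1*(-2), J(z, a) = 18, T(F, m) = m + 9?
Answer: 191/3105088 ≈ 6.1512e-5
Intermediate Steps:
T(F, m) = 9 + m
r(p) = 2 + p (r(p) = p + 2 = 2 + p)
o(t) = 1/(11 + 10*t) (o(t) = 1/((2 + t) + (9 + t*9)) = 1/((2 + t) + (9 + 9*t)) = 1/(11 + 10*t))
1/(o(J(-4, 16)) + 16257) = 1/(1/(11 + 10*18) + 16257) = 1/(1/(11 + 180) + 16257) = 1/(1/191 + 16257) = 1/(3105088/191) = 191/3105088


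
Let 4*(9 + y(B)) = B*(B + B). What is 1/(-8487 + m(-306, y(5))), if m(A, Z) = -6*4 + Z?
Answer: -2/17015 ≈ -0.00011754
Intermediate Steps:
y(B) = -9 + B²/2 (y(B) = -9 + (B*(B + B))/4 = -9 + (B*(2*B))/4 = -9 + (2*B²)/4 = -9 + B²/2)
m(A, Z) = -24 + Z
1/(-8487 + m(-306, y(5))) = 1/(-8487 + (-24 + (-9 + (½)*5²))) = 1/(-8487 + (-24 + (-9 + (½)*25))) = 1/(-8487 + (-24 + (-9 + 25/2))) = 1/(-8487 + (-24 + 7/2)) = 1/(-8487 - 41/2) = 1/(-17015/2) = -2/17015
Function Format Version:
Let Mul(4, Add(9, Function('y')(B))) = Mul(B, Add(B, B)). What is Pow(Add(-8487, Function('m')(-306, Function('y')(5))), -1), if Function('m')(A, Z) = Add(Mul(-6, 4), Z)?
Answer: Rational(-2, 17015) ≈ -0.00011754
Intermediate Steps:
Function('y')(B) = Add(-9, Mul(Rational(1, 2), Pow(B, 2))) (Function('y')(B) = Add(-9, Mul(Rational(1, 4), Mul(B, Add(B, B)))) = Add(-9, Mul(Rational(1, 4), Mul(B, Mul(2, B)))) = Add(-9, Mul(Rational(1, 4), Mul(2, Pow(B, 2)))) = Add(-9, Mul(Rational(1, 2), Pow(B, 2))))
Function('m')(A, Z) = Add(-24, Z)
Pow(Add(-8487, Function('m')(-306, Function('y')(5))), -1) = Pow(Add(-8487, Add(-24, Add(-9, Mul(Rational(1, 2), Pow(5, 2))))), -1) = Pow(Add(-8487, Add(-24, Add(-9, Mul(Rational(1, 2), 25)))), -1) = Pow(Add(-8487, Add(-24, Add(-9, Rational(25, 2)))), -1) = Pow(Add(-8487, Add(-24, Rational(7, 2))), -1) = Pow(Add(-8487, Rational(-41, 2)), -1) = Pow(Rational(-17015, 2), -1) = Rational(-2, 17015)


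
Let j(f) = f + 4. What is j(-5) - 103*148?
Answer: -15245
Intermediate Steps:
j(f) = 4 + f
j(-5) - 103*148 = (4 - 5) - 103*148 = -1 - 15244 = -15245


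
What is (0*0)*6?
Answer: 0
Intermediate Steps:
(0*0)*6 = 0*6 = 0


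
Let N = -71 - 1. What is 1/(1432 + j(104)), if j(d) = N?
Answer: 1/1360 ≈ 0.00073529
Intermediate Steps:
N = -72
j(d) = -72
1/(1432 + j(104)) = 1/(1432 - 72) = 1/1360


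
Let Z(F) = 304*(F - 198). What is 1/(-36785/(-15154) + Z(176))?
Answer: -15154/101313167 ≈ -0.00014958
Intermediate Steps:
Z(F) = -60192 + 304*F (Z(F) = 304*(-198 + F) = -60192 + 304*F)
1/(-36785/(-15154) + Z(176)) = 1/(-36785/(-15154) + (-60192 + 304*176)) = 1/(-36785*(-1/15154) + (-60192 + 53504)) = 1/(36785/15154 - 6688) = 1/(-101313167/15154) = -15154/101313167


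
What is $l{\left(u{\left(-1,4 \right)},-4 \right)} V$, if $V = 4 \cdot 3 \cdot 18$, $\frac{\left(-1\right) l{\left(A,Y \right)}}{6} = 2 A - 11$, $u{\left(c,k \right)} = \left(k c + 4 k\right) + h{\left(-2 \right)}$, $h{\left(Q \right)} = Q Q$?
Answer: $-27216$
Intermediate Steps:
$h{\left(Q \right)} = Q^{2}$
$u{\left(c,k \right)} = 4 + 4 k + c k$ ($u{\left(c,k \right)} = \left(k c + 4 k\right) + \left(-2\right)^{2} = \left(c k + 4 k\right) + 4 = \left(4 k + c k\right) + 4 = 4 + 4 k + c k$)
$l{\left(A,Y \right)} = 66 - 12 A$ ($l{\left(A,Y \right)} = - 6 \left(2 A - 11\right) = - 6 \left(-11 + 2 A\right) = 66 - 12 A$)
$V = 216$ ($V = 12 \cdot 18 = 216$)
$l{\left(u{\left(-1,4 \right)},-4 \right)} V = \left(66 - 12 \left(4 + 4 \cdot 4 - 4\right)\right) 216 = \left(66 - 12 \left(4 + 16 - 4\right)\right) 216 = \left(66 - 192\right) 216 = \left(-126\right) 216 = -27216$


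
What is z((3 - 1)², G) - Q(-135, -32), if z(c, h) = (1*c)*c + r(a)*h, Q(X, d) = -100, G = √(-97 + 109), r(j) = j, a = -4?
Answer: 116 - 8*√3 ≈ 102.14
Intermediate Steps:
G = 2*√3 (G = √12 = 2*√3 ≈ 3.4641)
z(c, h) = c² - 4*h (z(c, h) = (1*c)*c - 4*h = c*c - 4*h = c² - 4*h)
z((3 - 1)², G) - Q(-135, -32) = (((3 - 1)²)² - 8*√3) - 1*(-100) = ((2²)² - 8*√3) + 100 = (4² - 8*√3) + 100 = (16 - 8*√3) + 100 = 116 - 8*√3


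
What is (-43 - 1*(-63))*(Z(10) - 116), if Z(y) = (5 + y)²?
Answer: 2180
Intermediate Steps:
(-43 - 1*(-63))*(Z(10) - 116) = (-43 - 1*(-63))*((5 + 10)² - 116) = (-43 + 63)*(15² - 116) = 20*(225 - 116) = 20*109 = 2180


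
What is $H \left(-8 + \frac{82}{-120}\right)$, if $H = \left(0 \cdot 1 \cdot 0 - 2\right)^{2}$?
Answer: $- \frac{521}{15} \approx -34.733$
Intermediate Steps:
$H = 4$ ($H = \left(0 \cdot 0 - 2\right)^{2} = \left(0 - 2\right)^{2} = \left(-2\right)^{2} = 4$)
$H \left(-8 + \frac{82}{-120}\right) = 4 \left(-8 + \frac{82}{-120}\right) = 4 \left(-8 + 82 \left(- \frac{1}{120}\right)\right) = 4 \left(-8 - \frac{41}{60}\right) = 4 \left(- \frac{521}{60}\right) = - \frac{521}{15}$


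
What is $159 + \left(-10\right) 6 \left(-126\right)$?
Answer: $7719$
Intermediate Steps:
$159 + \left(-10\right) 6 \left(-126\right) = 159 - -7560 = 159 + 7560 = 7719$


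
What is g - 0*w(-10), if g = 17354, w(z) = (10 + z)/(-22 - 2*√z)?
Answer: 17354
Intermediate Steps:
w(z) = (10 + z)/(-22 - 2*√z)
g - 0*w(-10) = 17354 - 0*(-10 - 1*(-10))/(2*(11 + √(-10))) = 17354 - 0*(-10 + 10)/(2*(11 + I*√10)) = 17354 - 0*(½)*0/(11 + I*√10) = 17354 - 0*0 = 17354 - 1*0 = 17354 + 0 = 17354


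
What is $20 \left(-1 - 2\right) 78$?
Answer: $-4680$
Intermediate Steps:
$20 \left(-1 - 2\right) 78 = 20 \left(-3\right) 78 = \left(-60\right) 78 = -4680$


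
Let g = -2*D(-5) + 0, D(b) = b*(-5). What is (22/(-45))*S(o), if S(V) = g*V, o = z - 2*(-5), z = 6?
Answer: 3520/9 ≈ 391.11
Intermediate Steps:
D(b) = -5*b
o = 16 (o = 6 - 2*(-5) = 6 + 10 = 16)
g = -50 (g = -(-10)*(-5) + 0 = -2*25 + 0 = -50 + 0 = -50)
S(V) = -50*V
(22/(-45))*S(o) = (22/(-45))*(-50*16) = -1/45*22*(-800) = -22/45*(-800) = 3520/9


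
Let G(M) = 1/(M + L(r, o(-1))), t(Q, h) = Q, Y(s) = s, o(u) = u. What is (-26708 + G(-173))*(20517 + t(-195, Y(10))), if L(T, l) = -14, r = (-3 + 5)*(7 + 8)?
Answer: -101496135834/187 ≈ -5.4276e+8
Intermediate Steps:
r = 30 (r = 2*15 = 30)
G(M) = 1/(-14 + M) (G(M) = 1/(M - 14) = 1/(-14 + M))
(-26708 + G(-173))*(20517 + t(-195, Y(10))) = (-26708 + 1/(-14 - 173))*(20517 - 195) = (-26708 + 1/(-187))*20322 = (-26708 - 1/187)*20322 = -4994397/187*20322 = -101496135834/187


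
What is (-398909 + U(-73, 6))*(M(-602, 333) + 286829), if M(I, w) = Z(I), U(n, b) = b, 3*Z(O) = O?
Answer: -343010706155/3 ≈ -1.1434e+11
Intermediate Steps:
Z(O) = O/3
M(I, w) = I/3
(-398909 + U(-73, 6))*(M(-602, 333) + 286829) = (-398909 + 6)*((⅓)*(-602) + 286829) = -398903*(-602/3 + 286829) = -398903*859885/3 = -343010706155/3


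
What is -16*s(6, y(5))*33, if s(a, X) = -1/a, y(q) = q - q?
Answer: 88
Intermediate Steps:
y(q) = 0
-16*s(6, y(5))*33 = -(-16)/6*33 = -16*(-1/6)*33 = (8/3)*33 = 88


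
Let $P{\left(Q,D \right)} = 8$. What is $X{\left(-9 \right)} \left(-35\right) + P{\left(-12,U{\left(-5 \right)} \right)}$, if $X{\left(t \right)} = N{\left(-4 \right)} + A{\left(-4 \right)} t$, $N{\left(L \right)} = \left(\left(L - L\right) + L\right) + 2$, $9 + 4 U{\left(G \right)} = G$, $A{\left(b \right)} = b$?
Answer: $-1182$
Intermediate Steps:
$U{\left(G \right)} = - \frac{9}{4} + \frac{G}{4}$
$N{\left(L \right)} = 2 + L$ ($N{\left(L \right)} = \left(0 + L\right) + 2 = L + 2 = 2 + L$)
$X{\left(t \right)} = -2 - 4 t$ ($X{\left(t \right)} = \left(2 - 4\right) - 4 t = -2 - 4 t$)
$X{\left(-9 \right)} \left(-35\right) + P{\left(-12,U{\left(-5 \right)} \right)} = \left(-2 - -36\right) \left(-35\right) + 8 = \left(-2 + 36\right) \left(-35\right) + 8 = 34 \left(-35\right) + 8 = -1190 + 8 = -1182$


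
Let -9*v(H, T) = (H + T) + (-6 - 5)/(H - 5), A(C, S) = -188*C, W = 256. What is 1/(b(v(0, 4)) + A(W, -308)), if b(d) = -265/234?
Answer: -234/11262217 ≈ -2.0777e-5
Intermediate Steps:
v(H, T) = -H/9 - T/9 + 11/(9*(-5 + H)) (v(H, T) = -((H + T) + (-6 - 5)/(H - 5))/9 = -((H + T) - 11/(-5 + H))/9 = -(H + T - 11/(-5 + H))/9 = -H/9 - T/9 + 11/(9*(-5 + H)))
b(d) = -265/234 (b(d) = -265*1/234 = -265/234)
1/(b(v(0, 4)) + A(W, -308)) = 1/(-265/234 - 188*256) = 1/(-265/234 - 48128) = 1/(-11262217/234) = -234/11262217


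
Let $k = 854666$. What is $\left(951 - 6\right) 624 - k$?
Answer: $-264986$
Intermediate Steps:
$\left(951 - 6\right) 624 - k = \left(951 - 6\right) 624 - 854666 = 945 \cdot 624 - 854666 = 589680 - 854666 = -264986$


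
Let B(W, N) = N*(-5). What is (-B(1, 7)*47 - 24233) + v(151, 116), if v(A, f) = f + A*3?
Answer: -22019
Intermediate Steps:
v(A, f) = f + 3*A
B(W, N) = -5*N
(-B(1, 7)*47 - 24233) + v(151, 116) = (-(-5*7)*47 - 24233) + (116 + 3*151) = (-(-35)*47 - 24233) + (116 + 453) = (-1*(-1645) - 24233) + 569 = (1645 - 24233) + 569 = -22588 + 569 = -22019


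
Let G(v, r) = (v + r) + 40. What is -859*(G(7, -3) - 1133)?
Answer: 935451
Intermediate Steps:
G(v, r) = 40 + r + v (G(v, r) = (r + v) + 40 = 40 + r + v)
-859*(G(7, -3) - 1133) = -859*((40 - 3 + 7) - 1133) = -859*(44 - 1133) = -859*(-1089) = 935451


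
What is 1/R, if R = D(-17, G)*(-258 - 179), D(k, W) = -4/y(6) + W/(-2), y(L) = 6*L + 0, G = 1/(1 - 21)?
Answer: 360/13547 ≈ 0.026574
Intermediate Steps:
G = -1/20 (G = 1/(-20) = -1/20 ≈ -0.050000)
y(L) = 6*L
D(k, W) = -1/9 - W/2 (D(k, W) = -4/(6*6) + W/(-2) = -4/36 + W*(-1/2) = -4*1/36 - W/2 = -1/9 - W/2)
R = 13547/360 (R = (-1/9 - 1/2*(-1/20))*(-258 - 179) = (-1/9 + 1/40)*(-437) = -31/360*(-437) = 13547/360 ≈ 37.631)
1/R = 1/(13547/360) = 360/13547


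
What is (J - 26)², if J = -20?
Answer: 2116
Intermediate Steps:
(J - 26)² = (-20 - 26)² = (-46)² = 2116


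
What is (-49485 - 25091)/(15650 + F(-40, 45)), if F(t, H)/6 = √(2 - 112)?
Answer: -58355720/12246323 + 111864*I*√110/61231615 ≈ -4.7652 + 0.019161*I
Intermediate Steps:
F(t, H) = 6*I*√110 (F(t, H) = 6*√(2 - 112) = 6*√(-110) = 6*(I*√110) = 6*I*√110)
(-49485 - 25091)/(15650 + F(-40, 45)) = (-49485 - 25091)/(15650 + 6*I*√110) = -74576/(15650 + 6*I*√110)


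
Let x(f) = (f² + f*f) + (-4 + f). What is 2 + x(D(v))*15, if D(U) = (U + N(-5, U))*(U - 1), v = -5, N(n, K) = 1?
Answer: 17582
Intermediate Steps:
D(U) = (1 + U)*(-1 + U) (D(U) = (U + 1)*(U - 1) = (1 + U)*(-1 + U))
x(f) = -4 + f + 2*f² (x(f) = (f² + f²) + (-4 + f) = 2*f² + (-4 + f) = -4 + f + 2*f²)
2 + x(D(v))*15 = 2 + (-4 + (-1 + (-5)²) + 2*(-1 + (-5)²)²)*15 = 2 + (-4 + (-1 + 25) + 2*(-1 + 25)²)*15 = 2 + (-4 + 24 + 2*24²)*15 = 2 + (-4 + 24 + 2*576)*15 = 2 + (-4 + 24 + 1152)*15 = 2 + 1172*15 = 2 + 17580 = 17582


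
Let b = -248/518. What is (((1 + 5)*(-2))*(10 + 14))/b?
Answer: 18648/31 ≈ 601.55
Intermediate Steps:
b = -124/259 (b = -248*1/518 = -124/259 ≈ -0.47876)
(((1 + 5)*(-2))*(10 + 14))/b = (((1 + 5)*(-2))*(10 + 14))/(-124/259) = ((6*(-2))*24)*(-259/124) = -12*24*(-259/124) = -288*(-259/124) = 18648/31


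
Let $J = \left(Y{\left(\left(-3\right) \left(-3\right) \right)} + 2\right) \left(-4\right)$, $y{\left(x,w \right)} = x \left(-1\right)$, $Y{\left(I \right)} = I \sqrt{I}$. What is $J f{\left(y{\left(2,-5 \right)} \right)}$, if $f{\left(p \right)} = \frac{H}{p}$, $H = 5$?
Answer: $290$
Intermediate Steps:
$Y{\left(I \right)} = I^{\frac{3}{2}}$
$y{\left(x,w \right)} = - x$
$f{\left(p \right)} = \frac{5}{p}$
$J = -116$ ($J = \left(\left(\left(-3\right) \left(-3\right)\right)^{\frac{3}{2}} + 2\right) \left(-4\right) = \left(9^{\frac{3}{2}} + 2\right) \left(-4\right) = \left(27 + 2\right) \left(-4\right) = 29 \left(-4\right) = -116$)
$J f{\left(y{\left(2,-5 \right)} \right)} = - 116 \frac{5}{\left(-1\right) 2} = - 116 \frac{5}{-2} = - 116 \cdot 5 \left(- \frac{1}{2}\right) = \left(-116\right) \left(- \frac{5}{2}\right) = 290$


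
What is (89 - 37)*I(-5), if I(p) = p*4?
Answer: -1040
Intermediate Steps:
I(p) = 4*p
(89 - 37)*I(-5) = (89 - 37)*(4*(-5)) = 52*(-20) = -1040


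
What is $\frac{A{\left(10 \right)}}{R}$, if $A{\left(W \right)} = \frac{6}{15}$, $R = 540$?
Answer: $\frac{1}{1350} \approx 0.00074074$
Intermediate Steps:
$A{\left(W \right)} = \frac{2}{5}$ ($A{\left(W \right)} = 6 \cdot \frac{1}{15} = \frac{2}{5}$)
$\frac{A{\left(10 \right)}}{R} = \frac{2}{5 \cdot 540} = \frac{2}{5} \cdot \frac{1}{540} = \frac{1}{1350}$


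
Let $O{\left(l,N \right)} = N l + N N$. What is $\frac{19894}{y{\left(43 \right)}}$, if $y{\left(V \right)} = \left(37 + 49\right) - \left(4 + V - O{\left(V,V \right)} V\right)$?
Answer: $\frac{19894}{159053} \approx 0.12508$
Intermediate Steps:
$O{\left(l,N \right)} = N^{2} + N l$ ($O{\left(l,N \right)} = N l + N^{2} = N^{2} + N l$)
$y{\left(V \right)} = 82 - V + 2 V^{3}$ ($y{\left(V \right)} = \left(37 + 49\right) - \left(4 + V - V \left(V + V\right) V\right) = 86 - \left(4 + V - V 2 V V\right) = 86 - \left(4 + V - 2 V^{2} V\right) = 86 - \left(4 + V - 2 V^{3}\right) = 82 - V + 2 V^{3}$)
$\frac{19894}{y{\left(43 \right)}} = \frac{19894}{82 - 43 + 2 \cdot 43^{3}} = \frac{19894}{82 - 43 + 2 \cdot 79507} = \frac{19894}{82 - 43 + 159014} = \frac{19894}{159053}$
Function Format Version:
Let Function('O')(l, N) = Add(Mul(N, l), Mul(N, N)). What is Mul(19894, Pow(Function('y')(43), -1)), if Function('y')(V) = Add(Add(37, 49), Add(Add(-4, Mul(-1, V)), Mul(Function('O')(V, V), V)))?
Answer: Rational(19894, 159053) ≈ 0.12508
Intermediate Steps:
Function('O')(l, N) = Add(Pow(N, 2), Mul(N, l)) (Function('O')(l, N) = Add(Mul(N, l), Pow(N, 2)) = Add(Pow(N, 2), Mul(N, l)))
Function('y')(V) = Add(82, Mul(-1, V), Mul(2, Pow(V, 3))) (Function('y')(V) = Add(Add(37, 49), Add(Add(-4, Mul(-1, V)), Mul(Mul(V, Add(V, V)), V))) = Add(86, Add(Add(-4, Mul(-1, V)), Mul(Mul(V, Mul(2, V)), V))) = Add(86, Add(Add(-4, Mul(-1, V)), Mul(Mul(2, Pow(V, 2)), V))) = Add(86, Add(Add(-4, Mul(-1, V)), Mul(2, Pow(V, 3)))) = Add(86, Add(-4, Mul(-1, V), Mul(2, Pow(V, 3)))) = Add(82, Mul(-1, V), Mul(2, Pow(V, 3))))
Mul(19894, Pow(Function('y')(43), -1)) = Mul(19894, Pow(Add(82, Mul(-1, 43), Mul(2, Pow(43, 3))), -1)) = Mul(19894, Pow(Add(82, -43, Mul(2, 79507)), -1)) = Mul(19894, Pow(Add(82, -43, 159014), -1)) = Mul(19894, Pow(159053, -1)) = Mul(19894, Rational(1, 159053)) = Rational(19894, 159053)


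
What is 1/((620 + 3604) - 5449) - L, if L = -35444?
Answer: 43418899/1225 ≈ 35444.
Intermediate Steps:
1/((620 + 3604) - 5449) - L = 1/((620 + 3604) - 5449) - 1*(-35444) = 1/(4224 - 5449) + 35444 = 1/(-1225) + 35444 = -1/1225 + 35444 = 43418899/1225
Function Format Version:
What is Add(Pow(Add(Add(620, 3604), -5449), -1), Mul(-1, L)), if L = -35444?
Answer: Rational(43418899, 1225) ≈ 35444.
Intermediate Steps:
Add(Pow(Add(Add(620, 3604), -5449), -1), Mul(-1, L)) = Add(Pow(Add(Add(620, 3604), -5449), -1), Mul(-1, -35444)) = Add(Pow(Add(4224, -5449), -1), 35444) = Add(Pow(-1225, -1), 35444) = Add(Rational(-1, 1225), 35444) = Rational(43418899, 1225)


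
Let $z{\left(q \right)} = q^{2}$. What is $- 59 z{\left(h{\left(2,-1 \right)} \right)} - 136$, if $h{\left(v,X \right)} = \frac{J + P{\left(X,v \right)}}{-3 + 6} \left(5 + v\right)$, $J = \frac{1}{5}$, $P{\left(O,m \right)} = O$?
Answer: $- \frac{76856}{225} \approx -341.58$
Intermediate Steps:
$J = \frac{1}{5} \approx 0.2$
$h{\left(v,X \right)} = \left(5 + v\right) \left(\frac{1}{15} + \frac{X}{3}\right)$ ($h{\left(v,X \right)} = \frac{\frac{1}{5} + X}{-3 + 6} \left(5 + v\right) = \frac{\frac{1}{5} + X}{3} \left(5 + v\right) = \left(\frac{1}{5} + X\right) \frac{1}{3} \left(5 + v\right) = \left(\frac{1}{15} + \frac{X}{3}\right) \left(5 + v\right) = \left(5 + v\right) \left(\frac{1}{15} + \frac{X}{3}\right)$)
$- 59 z{\left(h{\left(2,-1 \right)} \right)} - 136 = - 59 \left(\frac{1}{3} + \frac{1}{15} \cdot 2 + \frac{5}{3} \left(-1\right) + \frac{1}{3} \left(-1\right) 2\right)^{2} - 136 = - 59 \left(\frac{1}{3} + \frac{2}{15} - \frac{5}{3} - \frac{2}{3}\right)^{2} - 136 = - 59 \left(- \frac{28}{15}\right)^{2} - 136 = \left(-59\right) \frac{784}{225} - 136 = - \frac{46256}{225} - 136 = - \frac{76856}{225}$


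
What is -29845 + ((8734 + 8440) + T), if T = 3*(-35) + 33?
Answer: -12743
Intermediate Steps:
T = -72 (T = -105 + 33 = -72)
-29845 + ((8734 + 8440) + T) = -29845 + ((8734 + 8440) - 72) = -29845 + (17174 - 72) = -29845 + 17102 = -12743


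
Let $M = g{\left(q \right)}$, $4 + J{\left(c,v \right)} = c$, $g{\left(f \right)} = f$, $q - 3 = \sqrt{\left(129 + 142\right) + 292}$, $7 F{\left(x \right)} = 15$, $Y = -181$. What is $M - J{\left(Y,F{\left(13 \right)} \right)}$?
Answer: $188 + \sqrt{563} \approx 211.73$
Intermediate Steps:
$F{\left(x \right)} = \frac{15}{7}$ ($F{\left(x \right)} = \frac{1}{7} \cdot 15 = \frac{15}{7}$)
$q = 3 + \sqrt{563}$ ($q = 3 + \sqrt{\left(129 + 142\right) + 292} = 3 + \sqrt{271 + 292} = 3 + \sqrt{563} \approx 26.728$)
$J{\left(c,v \right)} = -4 + c$
$M = 3 + \sqrt{563} \approx 26.728$
$M - J{\left(Y,F{\left(13 \right)} \right)} = \left(3 + \sqrt{563}\right) - \left(-4 - 181\right) = \left(3 + \sqrt{563}\right) - -185 = \left(3 + \sqrt{563}\right) + 185 = 188 + \sqrt{563}$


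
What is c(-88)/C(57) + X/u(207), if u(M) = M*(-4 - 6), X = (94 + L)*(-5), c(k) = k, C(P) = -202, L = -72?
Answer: 10219/20907 ≈ 0.48878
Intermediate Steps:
X = -110 (X = (94 - 72)*(-5) = 22*(-5) = -110)
u(M) = -10*M (u(M) = M*(-10) = -10*M)
c(-88)/C(57) + X/u(207) = -88/(-202) - 110/((-10*207)) = -88*(-1/202) - 110/(-2070) = 44/101 - 110*(-1/2070) = 44/101 + 11/207 = 10219/20907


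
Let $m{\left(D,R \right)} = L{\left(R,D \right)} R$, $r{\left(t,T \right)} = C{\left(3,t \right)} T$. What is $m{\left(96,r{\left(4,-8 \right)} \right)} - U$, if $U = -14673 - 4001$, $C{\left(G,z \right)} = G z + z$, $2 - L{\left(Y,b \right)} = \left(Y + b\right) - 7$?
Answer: $13426$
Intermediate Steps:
$L{\left(Y,b \right)} = 9 - Y - b$ ($L{\left(Y,b \right)} = 2 - \left(\left(Y + b\right) - 7\right) = 2 - \left(-7 + Y + b\right) = 9 - Y - b$)
$C{\left(G,z \right)} = z + G z$
$r{\left(t,T \right)} = 4 T t$ ($r{\left(t,T \right)} = t \left(1 + 3\right) T = t 4 T = 4 t T = 4 T t$)
$U = -18674$
$m{\left(D,R \right)} = R \left(9 - D - R\right)$ ($m{\left(D,R \right)} = \left(9 - R - D\right) R = \left(9 - D - R\right) R = R \left(9 - D - R\right)$)
$m{\left(96,r{\left(4,-8 \right)} \right)} - U = 4 \left(-8\right) 4 \left(9 - 96 - 4 \left(-8\right) 4\right) - -18674 = - 128 \left(9 - 96 - -128\right) + 18674 = - 128 \left(9 - 96 + 128\right) + 18674 = \left(-128\right) 41 + 18674 = -5248 + 18674 = 13426$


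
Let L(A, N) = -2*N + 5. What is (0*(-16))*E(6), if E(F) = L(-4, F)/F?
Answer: 0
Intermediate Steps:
L(A, N) = 5 - 2*N
E(F) = (5 - 2*F)/F
(0*(-16))*E(6) = (0*(-16))*(-2 + 5/6) = 0*(-2 + 5*(1/6)) = 0*(-2 + 5/6) = 0*(-7/6) = 0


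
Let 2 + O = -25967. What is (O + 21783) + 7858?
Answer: 3672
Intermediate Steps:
O = -25969 (O = -2 - 25967 = -25969)
(O + 21783) + 7858 = (-25969 + 21783) + 7858 = -4186 + 7858 = 3672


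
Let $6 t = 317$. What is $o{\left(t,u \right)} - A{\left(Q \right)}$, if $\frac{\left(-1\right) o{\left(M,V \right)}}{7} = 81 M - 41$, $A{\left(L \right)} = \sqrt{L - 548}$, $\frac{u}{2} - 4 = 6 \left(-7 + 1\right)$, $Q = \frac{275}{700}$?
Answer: $- \frac{59339}{2} - \frac{i \sqrt{107331}}{14} \approx -29670.0 - 23.401 i$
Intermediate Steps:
$t = \frac{317}{6}$ ($t = \frac{1}{6} \cdot 317 = \frac{317}{6} \approx 52.833$)
$Q = \frac{11}{28}$ ($Q = 275 \cdot \frac{1}{700} = \frac{11}{28} \approx 0.39286$)
$u = -64$ ($u = 8 + 2 \cdot 6 \left(-7 + 1\right) = 8 + 2 \cdot 6 \left(-6\right) = 8 + 2 \left(-36\right) = 8 - 72 = -64$)
$A{\left(L \right)} = \sqrt{-548 + L}$
$o{\left(M,V \right)} = 287 - 567 M$ ($o{\left(M,V \right)} = - 7 \left(81 M - 41\right) = - 7 \left(-41 + 81 M\right) = 287 - 567 M$)
$o{\left(t,u \right)} - A{\left(Q \right)} = \left(287 - \frac{59913}{2}\right) - \sqrt{-548 + \frac{11}{28}} = \left(287 - \frac{59913}{2}\right) - \sqrt{- \frac{15333}{28}} = - \frac{59339}{2} - \frac{i \sqrt{107331}}{14}$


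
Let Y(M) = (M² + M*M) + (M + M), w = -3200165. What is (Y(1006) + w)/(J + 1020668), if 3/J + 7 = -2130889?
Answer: -2501844506576/2174937358525 ≈ -1.1503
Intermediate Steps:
J = -3/2130896 (J = 3/(-7 - 2130889) = 3/(-2130896) = 3*(-1/2130896) = -3/2130896 ≈ -1.4079e-6)
Y(M) = 2*M + 2*M² (Y(M) = (M² + M²) + 2*M = 2*M² + 2*M = 2*M + 2*M²)
(Y(1006) + w)/(J + 1020668) = (2*1006*(1 + 1006) - 3200165)/(-3/2130896 + 1020668) = (2*1006*1007 - 3200165)/(2174937358525/2130896) = (2026084 - 3200165)*(2130896/2174937358525) = -1174081*2130896/2174937358525 = -2501844506576/2174937358525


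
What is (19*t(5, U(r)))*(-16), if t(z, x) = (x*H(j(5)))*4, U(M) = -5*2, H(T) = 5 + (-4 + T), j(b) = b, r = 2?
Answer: 72960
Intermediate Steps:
H(T) = 1 + T
U(M) = -10
t(z, x) = 24*x (t(z, x) = (x*(1 + 5))*4 = (x*6)*4 = (6*x)*4 = 24*x)
(19*t(5, U(r)))*(-16) = (19*(24*(-10)))*(-16) = (19*(-240))*(-16) = -4560*(-16) = 72960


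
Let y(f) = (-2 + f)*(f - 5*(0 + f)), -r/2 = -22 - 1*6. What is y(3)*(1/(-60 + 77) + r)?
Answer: -11436/17 ≈ -672.71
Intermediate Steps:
r = 56 (r = -2*(-22 - 1*6) = -2*(-22 - 6) = -2*(-28) = 56)
y(f) = -4*f*(-2 + f) (y(f) = (-2 + f)*(f - 5*f) = (-2 + f)*(-4*f) = -4*f*(-2 + f))
y(3)*(1/(-60 + 77) + r) = (4*3*(2 - 1*3))*(1/(-60 + 77) + 56) = (4*3*(2 - 3))*(1/17 + 56) = (4*3*(-1))*(1/17 + 56) = -12*953/17 = -11436/17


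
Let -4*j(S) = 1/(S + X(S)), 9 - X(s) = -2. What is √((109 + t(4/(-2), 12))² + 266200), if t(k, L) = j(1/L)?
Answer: 2*√1229721959/133 ≈ 527.33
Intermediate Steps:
X(s) = 11 (X(s) = 9 - 1*(-2) = 9 + 2 = 11)
j(S) = -1/(4*(11 + S)) (j(S) = -1/(4*(S + 11)) = -1/(4*(11 + S)))
t(k, L) = -1/(44 + 4/L)
√((109 + t(4/(-2), 12))² + 266200) = √((109 - 1*12/(4 + 44*12))² + 266200) = √((109 - 1*12/(4 + 528))² + 266200) = √((109 - 1*12/532)² + 266200) = √((109 - 1*12*1/532)² + 266200) = √((109 - 3/133)² + 266200) = √((14494/133)² + 266200) = √(210076036/17689 + 266200) = √(4918887836/17689) = 2*√1229721959/133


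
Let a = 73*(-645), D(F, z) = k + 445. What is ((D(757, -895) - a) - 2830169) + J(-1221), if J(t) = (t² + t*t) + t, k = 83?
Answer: 197905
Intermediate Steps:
D(F, z) = 528 (D(F, z) = 83 + 445 = 528)
J(t) = t + 2*t² (J(t) = (t² + t²) + t = 2*t² + t = t + 2*t²)
a = -47085
((D(757, -895) - a) - 2830169) + J(-1221) = ((528 - 1*(-47085)) - 2830169) - 1221*(1 + 2*(-1221)) = ((528 + 47085) - 2830169) - 1221*(1 - 2442) = (47613 - 2830169) - 1221*(-2441) = -2782556 + 2980461 = 197905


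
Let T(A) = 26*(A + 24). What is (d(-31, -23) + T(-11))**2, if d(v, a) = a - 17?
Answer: 88804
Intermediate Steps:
d(v, a) = -17 + a
T(A) = 624 + 26*A (T(A) = 26*(24 + A) = 624 + 26*A)
(d(-31, -23) + T(-11))**2 = ((-17 - 23) + (624 + 26*(-11)))**2 = (-40 + (624 - 286))**2 = (-40 + 338)**2 = 298**2 = 88804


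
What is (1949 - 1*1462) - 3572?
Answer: -3085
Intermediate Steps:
(1949 - 1*1462) - 3572 = (1949 - 1462) - 3572 = 487 - 3572 = -3085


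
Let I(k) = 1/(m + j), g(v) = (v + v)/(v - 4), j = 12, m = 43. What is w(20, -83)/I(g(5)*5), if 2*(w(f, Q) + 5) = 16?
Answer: 165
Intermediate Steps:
w(f, Q) = 3 (w(f, Q) = -5 + (1/2)*16 = -5 + 8 = 3)
g(v) = 2*v/(-4 + v) (g(v) = (2*v)/(-4 + v) = 2*v/(-4 + v))
I(k) = 1/55 (I(k) = 1/(43 + 12) = 1/55)
w(20, -83)/I(g(5)*5) = 3/(1/55) = 3*55 = 165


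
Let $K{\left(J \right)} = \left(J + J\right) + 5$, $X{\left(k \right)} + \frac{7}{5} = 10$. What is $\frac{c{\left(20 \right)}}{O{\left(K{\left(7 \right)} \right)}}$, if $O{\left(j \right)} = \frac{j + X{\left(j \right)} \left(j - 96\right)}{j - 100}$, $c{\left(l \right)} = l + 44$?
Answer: $\frac{540}{67} \approx 8.0597$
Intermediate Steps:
$X{\left(k \right)} = \frac{43}{5}$ ($X{\left(k \right)} = - \frac{7}{5} + 10 = \frac{43}{5}$)
$K{\left(J \right)} = 5 + 2 J$ ($K{\left(J \right)} = 2 J + 5 = 5 + 2 J$)
$c{\left(l \right)} = 44 + l$
$O{\left(j \right)} = \frac{- \frac{4128}{5} + \frac{48 j}{5}}{-100 + j}$ ($O{\left(j \right)} = \frac{j + \frac{43 \left(j - 96\right)}{5}}{j - 100} = \frac{j + \frac{43 \left(-96 + j\right)}{5}}{-100 + j} = \frac{j + \left(- \frac{4128}{5} + \frac{43 j}{5}\right)}{-100 + j} = \frac{- \frac{4128}{5} + \frac{48 j}{5}}{-100 + j}$)
$\frac{c{\left(20 \right)}}{O{\left(K{\left(7 \right)} \right)}} = \frac{44 + 20}{\frac{48}{5} \frac{1}{-100 + \left(5 + 2 \cdot 7\right)} \left(-86 + \left(5 + 2 \cdot 7\right)\right)} = \frac{64}{\frac{48}{5} \frac{1}{-100 + \left(5 + 14\right)} \left(-86 + \left(5 + 14\right)\right)} = \frac{64}{\frac{48}{5} \frac{1}{-100 + 19} \left(-86 + 19\right)} = \frac{64}{\frac{48}{5} \frac{1}{-81} \left(-67\right)} = \frac{64}{\frac{48}{5} \left(- \frac{1}{81}\right) \left(-67\right)} = \frac{64}{\frac{1072}{135}} = 64 \cdot \frac{135}{1072} = \frac{540}{67}$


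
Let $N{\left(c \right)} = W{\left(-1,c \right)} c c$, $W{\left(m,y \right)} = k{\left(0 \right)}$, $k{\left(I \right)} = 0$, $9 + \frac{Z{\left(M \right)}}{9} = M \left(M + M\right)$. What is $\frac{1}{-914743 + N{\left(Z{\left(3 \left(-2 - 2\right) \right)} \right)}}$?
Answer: $- \frac{1}{914743} \approx -1.0932 \cdot 10^{-6}$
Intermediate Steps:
$Z{\left(M \right)} = -81 + 18 M^{2}$ ($Z{\left(M \right)} = -81 + 9 M \left(M + M\right) = -81 + 9 M 2 M = -81 + 9 \cdot 2 M^{2} = -81 + 18 M^{2}$)
$W{\left(m,y \right)} = 0$
$N{\left(c \right)} = 0$ ($N{\left(c \right)} = 0 c c = 0 c^{2} = 0$)
$\frac{1}{-914743 + N{\left(Z{\left(3 \left(-2 - 2\right) \right)} \right)}} = \frac{1}{-914743 + 0} = \frac{1}{-914743} = - \frac{1}{914743}$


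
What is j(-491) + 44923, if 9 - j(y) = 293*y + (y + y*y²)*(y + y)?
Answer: -116240390489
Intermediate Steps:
j(y) = 9 - 293*y - 2*y*(y + y³) (j(y) = 9 - (293*y + (y + y*y²)*(y + y)) = 9 - (293*y + (y + y³)*(2*y)) = 9 - (293*y + 2*y*(y + y³)) = 9 + (-293*y - 2*y*(y + y³)) = 9 - 293*y - 2*y*(y + y³))
j(-491) + 44923 = (9 - 293*(-491) - 2*(-491)² - 2*(-491)⁴) + 44923 = (9 + 143863 - 2*241081 - 2*58120048561) + 44923 = (9 + 143863 - 482162 - 116240097122) + 44923 = -116240435412 + 44923 = -116240390489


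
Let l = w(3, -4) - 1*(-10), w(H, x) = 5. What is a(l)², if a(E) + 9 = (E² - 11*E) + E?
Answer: 4356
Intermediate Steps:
l = 15 (l = 5 - 1*(-10) = 5 + 10 = 15)
a(E) = -9 + E² - 10*E (a(E) = -9 + ((E² - 11*E) + E) = -9 + (E² - 10*E) = -9 + E² - 10*E)
a(l)² = (-9 + 15² - 10*15)² = (-9 + 225 - 150)² = 66² = 4356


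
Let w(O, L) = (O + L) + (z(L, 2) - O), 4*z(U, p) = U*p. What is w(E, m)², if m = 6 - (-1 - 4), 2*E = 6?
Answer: 1089/4 ≈ 272.25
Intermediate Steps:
z(U, p) = U*p/4 (z(U, p) = (U*p)/4 = U*p/4)
E = 3 (E = (½)*6 = 3)
m = 11 (m = 6 - 1*(-5) = 6 + 5 = 11)
w(O, L) = 3*L/2 (w(O, L) = (O + L) + ((¼)*L*2 - O) = (L + O) + (L/2 - O) = 3*L/2)
w(E, m)² = ((3/2)*11)² = (33/2)² = 1089/4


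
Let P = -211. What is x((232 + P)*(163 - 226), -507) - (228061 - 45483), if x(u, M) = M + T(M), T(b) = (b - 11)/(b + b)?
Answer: -92823836/507 ≈ -1.8308e+5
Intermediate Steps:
T(b) = (-11 + b)/(2*b) (T(b) = (-11 + b)/((2*b)) = (-11 + b)*(1/(2*b)) = (-11 + b)/(2*b))
x(u, M) = M + (-11 + M)/(2*M)
x((232 + P)*(163 - 226), -507) - (228061 - 45483) = (½ - 507 - 11/2/(-507)) - (228061 - 45483) = (½ - 507 - 11/2*(-1/507)) - 1*182578 = (½ - 507 + 11/1014) - 182578 = -256790/507 - 182578 = -92823836/507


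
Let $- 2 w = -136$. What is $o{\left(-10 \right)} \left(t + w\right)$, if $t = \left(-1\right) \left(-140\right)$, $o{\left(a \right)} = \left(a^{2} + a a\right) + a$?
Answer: $39520$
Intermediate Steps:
$w = 68$ ($w = \left(- \frac{1}{2}\right) \left(-136\right) = 68$)
$o{\left(a \right)} = a + 2 a^{2}$ ($o{\left(a \right)} = \left(a^{2} + a^{2}\right) + a = 2 a^{2} + a = a + 2 a^{2}$)
$t = 140$
$o{\left(-10 \right)} \left(t + w\right) = - 10 \left(1 + 2 \left(-10\right)\right) \left(140 + 68\right) = - 10 \left(1 - 20\right) 208 = \left(-10\right) \left(-19\right) 208 = 190 \cdot 208 = 39520$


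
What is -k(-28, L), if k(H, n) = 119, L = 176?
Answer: -119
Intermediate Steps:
-k(-28, L) = -1*119 = -119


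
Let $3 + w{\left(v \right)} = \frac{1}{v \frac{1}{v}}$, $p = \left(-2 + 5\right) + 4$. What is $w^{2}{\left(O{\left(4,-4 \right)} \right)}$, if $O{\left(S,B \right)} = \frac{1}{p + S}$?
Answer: $4$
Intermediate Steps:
$p = 7$ ($p = 3 + 4 = 7$)
$O{\left(S,B \right)} = \frac{1}{7 + S}$
$w{\left(v \right)} = -2$ ($w{\left(v \right)} = -3 + \frac{1}{v \frac{1}{v}} = -3 + 1^{-1} = -3 + 1 = -2$)
$w^{2}{\left(O{\left(4,-4 \right)} \right)} = \left(-2\right)^{2} = 4$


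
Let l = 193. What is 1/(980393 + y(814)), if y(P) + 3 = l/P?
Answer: 814/798037653 ≈ 1.0200e-6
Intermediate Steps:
y(P) = -3 + 193/P
1/(980393 + y(814)) = 1/(980393 + (-3 + 193/814)) = 1/(980393 - 2249/814) = 1/(798037653/814) = 814/798037653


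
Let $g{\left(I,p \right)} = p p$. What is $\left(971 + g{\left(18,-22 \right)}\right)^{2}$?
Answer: $2117025$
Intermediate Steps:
$g{\left(I,p \right)} = p^{2}$
$\left(971 + g{\left(18,-22 \right)}\right)^{2} = \left(971 + \left(-22\right)^{2}\right)^{2} = \left(971 + 484\right)^{2} = 1455^{2} = 2117025$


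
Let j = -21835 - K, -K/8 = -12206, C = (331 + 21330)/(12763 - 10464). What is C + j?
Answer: -274669756/2299 ≈ -1.1947e+5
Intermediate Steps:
C = 21661/2299 ≈ 9.4219
K = 97648 (K = -8*(-12206) = 97648)
j = -119483 (j = -21835 - 1*97648 = -21835 - 97648 = -119483)
C + j = 21661/2299 - 119483 = -274669756/2299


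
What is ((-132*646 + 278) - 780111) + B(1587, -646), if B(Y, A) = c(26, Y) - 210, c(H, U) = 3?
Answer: -865312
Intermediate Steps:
B(Y, A) = -207 (B(Y, A) = 3 - 210 = -207)
((-132*646 + 278) - 780111) + B(1587, -646) = ((-132*646 + 278) - 780111) - 207 = ((-85272 + 278) - 780111) - 207 = (-84994 - 780111) - 207 = -865105 - 207 = -865312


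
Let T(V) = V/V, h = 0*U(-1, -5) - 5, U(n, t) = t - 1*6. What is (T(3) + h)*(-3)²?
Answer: -36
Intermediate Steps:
U(n, t) = -6 + t (U(n, t) = t - 6 = -6 + t)
h = -5 (h = 0*(-6 - 5) - 5 = 0*(-11) - 5 = 0 - 5 = -5)
T(V) = 1
(T(3) + h)*(-3)² = (1 - 5)*(-3)² = -4*9 = -36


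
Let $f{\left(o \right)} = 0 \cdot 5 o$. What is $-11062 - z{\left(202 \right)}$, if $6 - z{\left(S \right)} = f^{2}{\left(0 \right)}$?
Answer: $-11068$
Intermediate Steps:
$f{\left(o \right)} = 0$ ($f{\left(o \right)} = 0 o = 0$)
$z{\left(S \right)} = 6$ ($z{\left(S \right)} = 6 - 0^{2} = 6 - 0 = 6 + 0 = 6$)
$-11062 - z{\left(202 \right)} = -11062 - 6 = -11068$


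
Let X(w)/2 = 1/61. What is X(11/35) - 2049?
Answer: -124987/61 ≈ -2049.0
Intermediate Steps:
X(w) = 2/61
X(11/35) - 2049 = 2/61 - 2049 = -124987/61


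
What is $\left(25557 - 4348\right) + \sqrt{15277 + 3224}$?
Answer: $21209 + \sqrt{18501} \approx 21345.0$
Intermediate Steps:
$\left(25557 - 4348\right) + \sqrt{15277 + 3224} = 21209 + \sqrt{18501}$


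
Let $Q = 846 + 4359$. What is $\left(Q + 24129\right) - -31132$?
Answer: $60466$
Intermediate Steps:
$Q = 5205$
$\left(Q + 24129\right) - -31132 = \left(5205 + 24129\right) - -31132 = 29334 + 31132 = 60466$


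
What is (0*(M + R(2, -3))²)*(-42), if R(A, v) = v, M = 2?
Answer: 0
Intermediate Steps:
(0*(M + R(2, -3))²)*(-42) = (0*(2 - 3)²)*(-42) = (0*(-1)²)*(-42) = (0*1)*(-42) = 0*(-42) = 0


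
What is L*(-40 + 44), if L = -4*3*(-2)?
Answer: 96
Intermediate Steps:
L = 24 (L = -12*(-2) = 24)
L*(-40 + 44) = 24*(-40 + 44) = 24*4 = 96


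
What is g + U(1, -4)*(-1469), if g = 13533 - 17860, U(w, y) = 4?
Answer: -10203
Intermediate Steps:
g = -4327
g + U(1, -4)*(-1469) = -4327 + 4*(-1469) = -4327 - 5876 = -10203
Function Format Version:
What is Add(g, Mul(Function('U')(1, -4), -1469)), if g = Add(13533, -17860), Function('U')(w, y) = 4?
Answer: -10203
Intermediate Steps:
g = -4327
Add(g, Mul(Function('U')(1, -4), -1469)) = Add(-4327, Mul(4, -1469)) = Add(-4327, -5876) = -10203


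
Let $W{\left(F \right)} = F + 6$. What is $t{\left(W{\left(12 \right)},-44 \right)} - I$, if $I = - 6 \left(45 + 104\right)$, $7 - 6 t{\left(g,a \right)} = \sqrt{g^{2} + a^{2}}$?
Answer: $\frac{5371}{6} - \frac{\sqrt{565}}{3} \approx 887.24$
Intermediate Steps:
$W{\left(F \right)} = 6 + F$
$t{\left(g,a \right)} = \frac{7}{6} - \frac{\sqrt{a^{2} + g^{2}}}{6}$ ($t{\left(g,a \right)} = \frac{7}{6} - \frac{\sqrt{g^{2} + a^{2}}}{6} = \frac{7}{6} - \frac{\sqrt{a^{2} + g^{2}}}{6}$)
$I = -894$ ($I = \left(-6\right) 149 = -894$)
$t{\left(W{\left(12 \right)},-44 \right)} - I = \left(\frac{7}{6} - \frac{\sqrt{\left(-44\right)^{2} + \left(6 + 12\right)^{2}}}{6}\right) - -894 = \left(\frac{7}{6} - \frac{\sqrt{1936 + 18^{2}}}{6}\right) + 894 = \left(\frac{7}{6} - \frac{\sqrt{1936 + 324}}{6}\right) + 894 = \left(\frac{7}{6} - \frac{\sqrt{2260}}{6}\right) + 894 = \left(\frac{7}{6} - \frac{2 \sqrt{565}}{6}\right) + 894 = \left(\frac{7}{6} - \frac{\sqrt{565}}{3}\right) + 894 = \frac{5371}{6} - \frac{\sqrt{565}}{3}$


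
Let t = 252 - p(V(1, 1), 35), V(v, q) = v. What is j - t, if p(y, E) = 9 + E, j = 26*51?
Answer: 1118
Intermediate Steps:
j = 1326
t = 208 (t = 252 - (9 + 35) = 252 - 1*44 = 252 - 44 = 208)
j - t = 1326 - 1*208 = 1326 - 208 = 1118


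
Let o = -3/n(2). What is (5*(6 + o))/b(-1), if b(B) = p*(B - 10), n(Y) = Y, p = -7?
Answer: 45/154 ≈ 0.29221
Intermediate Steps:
o = -3/2 ≈ -1.5000
b(B) = 70 - 7*B (b(B) = -7*(B - 10) = -7*(-10 + B) = 70 - 7*B)
(5*(6 + o))/b(-1) = (5*(6 - 3/2))/(70 - 7*(-1)) = (5*(9/2))/(70 + 7) = (45/2)/77 = (1/77)*(45/2) = 45/154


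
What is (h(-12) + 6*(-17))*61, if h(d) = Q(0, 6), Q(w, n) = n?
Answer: -5856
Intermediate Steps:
h(d) = 6
(h(-12) + 6*(-17))*61 = (6 + 6*(-17))*61 = (6 - 102)*61 = -96*61 = -5856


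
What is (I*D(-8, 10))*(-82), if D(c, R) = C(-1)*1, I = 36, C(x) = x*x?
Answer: -2952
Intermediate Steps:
C(x) = x²
D(c, R) = 1 (D(c, R) = (-1)²*1 = 1*1 = 1)
(I*D(-8, 10))*(-82) = (36*1)*(-82) = 36*(-82) = -2952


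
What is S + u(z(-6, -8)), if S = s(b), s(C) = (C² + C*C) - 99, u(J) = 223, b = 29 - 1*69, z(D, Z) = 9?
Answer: 3324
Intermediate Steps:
b = -40 (b = 29 - 69 = -40)
s(C) = -99 + 2*C² (s(C) = (C² + C²) - 99 = 2*C² - 99 = -99 + 2*C²)
S = 3101 (S = -99 + 2*(-40)² = -99 + 2*1600 = -99 + 3200 = 3101)
S + u(z(-6, -8)) = 3101 + 223 = 3324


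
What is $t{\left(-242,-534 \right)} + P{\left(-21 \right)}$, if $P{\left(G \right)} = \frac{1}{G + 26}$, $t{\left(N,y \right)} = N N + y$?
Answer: $\frac{290151}{5} \approx 58030.0$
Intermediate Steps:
$t{\left(N,y \right)} = y + N^{2}$ ($t{\left(N,y \right)} = N^{2} + y = y + N^{2}$)
$P{\left(G \right)} = \frac{1}{26 + G}$
$t{\left(-242,-534 \right)} + P{\left(-21 \right)} = \left(-534 + \left(-242\right)^{2}\right) + \frac{1}{26 - 21} = \left(-534 + 58564\right) + \frac{1}{5} = 58030 + \frac{1}{5} = \frac{290151}{5}$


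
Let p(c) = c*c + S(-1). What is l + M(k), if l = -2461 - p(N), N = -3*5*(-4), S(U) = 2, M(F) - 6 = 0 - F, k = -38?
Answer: -6019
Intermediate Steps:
M(F) = 6 - F (M(F) = 6 + (0 - F) = 6 - F)
N = 60 (N = -15*(-4) = 60)
p(c) = 2 + c**2 (p(c) = c*c + 2 = c**2 + 2 = 2 + c**2)
l = -6063 (l = -2461 - (2 + 60**2) = -2461 - (2 + 3600) = -2461 - 1*3602 = -2461 - 3602 = -6063)
l + M(k) = -6063 + (6 - 1*(-38)) = -6063 + (6 + 38) = -6063 + 44 = -6019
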